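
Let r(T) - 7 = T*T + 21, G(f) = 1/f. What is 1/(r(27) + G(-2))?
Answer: 2/1513 ≈ 0.0013219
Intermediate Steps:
G(f) = 1/f
r(T) = 28 + T² (r(T) = 7 + (T*T + 21) = 7 + (T² + 21) = 7 + (21 + T²) = 28 + T²)
1/(r(27) + G(-2)) = 1/((28 + 27²) + 1/(-2)) = 1/((28 + 729) - ½) = 1/(757 - ½) = 1/(1513/2) = 2/1513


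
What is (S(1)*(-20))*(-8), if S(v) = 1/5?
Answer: 32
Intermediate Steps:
S(v) = ⅕
(S(1)*(-20))*(-8) = ((⅕)*(-20))*(-8) = -4*(-8) = 32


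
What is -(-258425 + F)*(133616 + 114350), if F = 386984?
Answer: -31878260994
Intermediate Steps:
-(-258425 + F)*(133616 + 114350) = -(-258425 + 386984)*(133616 + 114350) = -128559*247966 = -1*31878260994 = -31878260994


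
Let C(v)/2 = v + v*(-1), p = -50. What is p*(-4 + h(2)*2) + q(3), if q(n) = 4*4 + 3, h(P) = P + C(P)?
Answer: 19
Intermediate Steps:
C(v) = 0 (C(v) = 2*(v + v*(-1)) = 2*(v - v) = 2*0 = 0)
h(P) = P (h(P) = P + 0 = P)
q(n) = 19 (q(n) = 16 + 3 = 19)
p*(-4 + h(2)*2) + q(3) = -50*(-4 + 2*2) + 19 = -50*(-4 + 4) + 19 = -50*0 + 19 = 0 + 19 = 19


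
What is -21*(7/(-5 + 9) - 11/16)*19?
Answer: -6783/16 ≈ -423.94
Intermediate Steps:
-21*(7/(-5 + 9) - 11/16)*19 = -21*(7/4 - 11*1/16)*19 = -21*(7*(¼) - 11/16)*19 = -21*(7/4 - 11/16)*19 = -21*17/16*19 = -357/16*19 = -6783/16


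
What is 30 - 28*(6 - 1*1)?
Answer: -110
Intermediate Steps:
30 - 28*(6 - 1*1) = 30 - 28*(6 - 1) = 30 - 28*5 = 30 - 140 = -110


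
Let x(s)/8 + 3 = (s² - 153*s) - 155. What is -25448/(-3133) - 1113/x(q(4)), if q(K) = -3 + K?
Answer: 66598069/7769840 ≈ 8.5714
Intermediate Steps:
x(s) = -1264 - 1224*s + 8*s² (x(s) = -24 + 8*((s² - 153*s) - 155) = -24 + 8*(-155 + s² - 153*s) = -24 + (-1240 - 1224*s + 8*s²) = -1264 - 1224*s + 8*s²)
-25448/(-3133) - 1113/x(q(4)) = -25448/(-3133) - 1113/(-1264 - 1224*(-3 + 4) + 8*(-3 + 4)²) = -25448*(-1/3133) - 1113/(-1264 - 1224*1 + 8*1²) = 25448/3133 - 1113/(-1264 - 1224 + 8*1) = 25448/3133 - 1113/(-1264 - 1224 + 8) = 25448/3133 - 1113/(-2480) = 25448/3133 - 1113*(-1/2480) = 25448/3133 + 1113/2480 = 66598069/7769840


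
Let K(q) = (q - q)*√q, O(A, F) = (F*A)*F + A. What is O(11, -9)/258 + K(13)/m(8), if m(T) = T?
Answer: 451/129 ≈ 3.4961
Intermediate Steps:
O(A, F) = A + A*F² (O(A, F) = (A*F)*F + A = A*F² + A = A + A*F²)
K(q) = 0 (K(q) = 0*√q = 0)
O(11, -9)/258 + K(13)/m(8) = (11*(1 + (-9)²))/258 + 0/8 = (11*(1 + 81))*(1/258) + 0*(⅛) = (11*82)*(1/258) + 0 = 902*(1/258) + 0 = 451/129 + 0 = 451/129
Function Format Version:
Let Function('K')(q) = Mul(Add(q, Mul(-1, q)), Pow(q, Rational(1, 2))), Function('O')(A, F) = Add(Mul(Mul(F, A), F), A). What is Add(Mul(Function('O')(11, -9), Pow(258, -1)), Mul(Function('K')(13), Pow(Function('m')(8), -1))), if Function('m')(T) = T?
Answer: Rational(451, 129) ≈ 3.4961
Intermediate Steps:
Function('O')(A, F) = Add(A, Mul(A, Pow(F, 2))) (Function('O')(A, F) = Add(Mul(Mul(A, F), F), A) = Add(Mul(A, Pow(F, 2)), A) = Add(A, Mul(A, Pow(F, 2))))
Function('K')(q) = 0 (Function('K')(q) = Mul(0, Pow(q, Rational(1, 2))) = 0)
Add(Mul(Function('O')(11, -9), Pow(258, -1)), Mul(Function('K')(13), Pow(Function('m')(8), -1))) = Add(Mul(Mul(11, Add(1, Pow(-9, 2))), Pow(258, -1)), Mul(0, Pow(8, -1))) = Add(Mul(Mul(11, Add(1, 81)), Rational(1, 258)), Mul(0, Rational(1, 8))) = Add(Mul(Mul(11, 82), Rational(1, 258)), 0) = Add(Mul(902, Rational(1, 258)), 0) = Add(Rational(451, 129), 0) = Rational(451, 129)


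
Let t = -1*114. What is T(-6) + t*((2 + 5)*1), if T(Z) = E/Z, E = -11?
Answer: -4777/6 ≈ -796.17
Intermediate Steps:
t = -114
T(Z) = -11/Z
T(-6) + t*((2 + 5)*1) = -11/(-6) - 114*(2 + 5) = -11*(-⅙) - 798 = 11/6 - 114*7 = 11/6 - 798 = -4777/6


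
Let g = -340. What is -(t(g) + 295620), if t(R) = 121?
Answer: -295741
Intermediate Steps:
-(t(g) + 295620) = -(121 + 295620) = -1*295741 = -295741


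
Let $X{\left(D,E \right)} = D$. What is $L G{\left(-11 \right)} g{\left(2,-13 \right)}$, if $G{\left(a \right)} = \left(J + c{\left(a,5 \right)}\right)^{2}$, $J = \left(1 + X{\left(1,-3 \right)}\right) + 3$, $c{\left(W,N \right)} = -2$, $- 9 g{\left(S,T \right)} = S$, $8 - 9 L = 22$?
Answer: $\frac{28}{9} \approx 3.1111$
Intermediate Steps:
$L = - \frac{14}{9}$ ($L = \frac{8}{9} - \frac{22}{9} = - \frac{14}{9} \approx -1.5556$)
$g{\left(S,T \right)} = - \frac{S}{9}$
$J = 5$ ($J = \left(1 + 1\right) + 3 = 2 + 3 = 5$)
$G{\left(a \right)} = 9$ ($G{\left(a \right)} = \left(5 - 2\right)^{2} = 3^{2} = 9$)
$L G{\left(-11 \right)} g{\left(2,-13 \right)} = \left(- \frac{14}{9}\right) 9 \left(\left(- \frac{1}{9}\right) 2\right) = \left(-14\right) \left(- \frac{2}{9}\right) = \frac{28}{9}$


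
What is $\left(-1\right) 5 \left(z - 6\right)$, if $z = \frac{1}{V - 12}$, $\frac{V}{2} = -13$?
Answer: $\frac{1145}{38} \approx 30.132$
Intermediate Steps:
$V = -26$ ($V = 2 \left(-13\right) = -26$)
$z = - \frac{1}{38}$ ($z = \frac{1}{-26 - 12} = \frac{1}{-38} = - \frac{1}{38} \approx -0.026316$)
$\left(-1\right) 5 \left(z - 6\right) = \left(-1\right) 5 \left(- \frac{1}{38} - 6\right) = \left(-5\right) \left(- \frac{229}{38}\right) = \frac{1145}{38}$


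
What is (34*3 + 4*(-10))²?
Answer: 3844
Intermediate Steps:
(34*3 + 4*(-10))² = (102 - 40)² = 62² = 3844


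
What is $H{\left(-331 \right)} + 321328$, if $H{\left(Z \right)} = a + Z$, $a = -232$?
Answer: $320765$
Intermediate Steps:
$H{\left(Z \right)} = -232 + Z$
$H{\left(-331 \right)} + 321328 = \left(-232 - 331\right) + 321328 = -563 + 321328 = 320765$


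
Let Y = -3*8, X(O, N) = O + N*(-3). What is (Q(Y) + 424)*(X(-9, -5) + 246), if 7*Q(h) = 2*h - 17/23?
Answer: 2417148/23 ≈ 1.0509e+5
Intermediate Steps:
X(O, N) = O - 3*N
Y = -24
Q(h) = -17/161 + 2*h/7 (Q(h) = (2*h - 17/23)/7 = (-17/23 + 2*h)/7 = -17/161 + 2*h/7)
(Q(Y) + 424)*(X(-9, -5) + 246) = ((-17/161 + (2/7)*(-24)) + 424)*((-9 - 3*(-5)) + 246) = ((-17/161 - 48/7) + 424)*((-9 + 15) + 246) = (-1121/161 + 424)*(6 + 246) = (67143/161)*252 = 2417148/23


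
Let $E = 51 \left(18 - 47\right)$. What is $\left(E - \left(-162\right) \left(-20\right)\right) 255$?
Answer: $-1203345$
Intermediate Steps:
$E = -1479$ ($E = 51 \left(-29\right) = -1479$)
$\left(E - \left(-162\right) \left(-20\right)\right) 255 = \left(-1479 - \left(-162\right) \left(-20\right)\right) 255 = \left(-1479 - 3240\right) 255 = \left(-4719\right) 255 = -1203345$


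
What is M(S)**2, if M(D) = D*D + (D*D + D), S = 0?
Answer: 0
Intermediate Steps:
M(D) = D + 2*D**2 (M(D) = D**2 + (D**2 + D) = D**2 + (D + D**2) = D + 2*D**2)
M(S)**2 = (0*(1 + 2*0))**2 = (0*(1 + 0))**2 = (0*1)**2 = 0**2 = 0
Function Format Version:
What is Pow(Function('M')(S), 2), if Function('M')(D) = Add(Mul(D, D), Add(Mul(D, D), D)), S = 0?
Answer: 0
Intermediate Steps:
Function('M')(D) = Add(D, Mul(2, Pow(D, 2))) (Function('M')(D) = Add(Pow(D, 2), Add(Pow(D, 2), D)) = Add(Pow(D, 2), Add(D, Pow(D, 2))) = Add(D, Mul(2, Pow(D, 2))))
Pow(Function('M')(S), 2) = Pow(Mul(0, Add(1, Mul(2, 0))), 2) = Pow(Mul(0, Add(1, 0)), 2) = Pow(Mul(0, 1), 2) = Pow(0, 2) = 0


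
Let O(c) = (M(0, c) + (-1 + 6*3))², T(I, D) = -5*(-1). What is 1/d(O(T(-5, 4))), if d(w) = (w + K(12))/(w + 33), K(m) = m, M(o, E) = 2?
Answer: 394/373 ≈ 1.0563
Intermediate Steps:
T(I, D) = 5
O(c) = 361 (O(c) = (2 + (-1 + 6*3))² = (2 + (-1 + 18))² = (2 + 17)² = 19² = 361)
d(w) = (12 + w)/(33 + w) (d(w) = (w + 12)/(w + 33) = (12 + w)/(33 + w))
1/d(O(T(-5, 4))) = 1/((12 + 361)/(33 + 361)) = 1/(373/394) = 394/373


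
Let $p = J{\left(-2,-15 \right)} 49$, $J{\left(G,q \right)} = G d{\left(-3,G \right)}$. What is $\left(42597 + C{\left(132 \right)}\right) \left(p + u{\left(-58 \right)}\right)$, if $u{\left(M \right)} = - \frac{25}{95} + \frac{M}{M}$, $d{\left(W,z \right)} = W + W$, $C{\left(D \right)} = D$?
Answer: $\frac{477966594}{19} \approx 2.5156 \cdot 10^{7}$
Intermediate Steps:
$d{\left(W,z \right)} = 2 W$
$J{\left(G,q \right)} = - 6 G$ ($J{\left(G,q \right)} = G 2 \left(-3\right) = G \left(-6\right) = - 6 G$)
$p = 588$ ($p = \left(-6\right) \left(-2\right) 49 = 12 \cdot 49 = 588$)
$u{\left(M \right)} = \frac{14}{19}$ ($u{\left(M \right)} = \left(-25\right) \frac{1}{95} + 1 = - \frac{5}{19} + 1 = \frac{14}{19}$)
$\left(42597 + C{\left(132 \right)}\right) \left(p + u{\left(-58 \right)}\right) = \left(42597 + 132\right) \left(588 + \frac{14}{19}\right) = 42729 \cdot \frac{11186}{19} = \frac{477966594}{19}$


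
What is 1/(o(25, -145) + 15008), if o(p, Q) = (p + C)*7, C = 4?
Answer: 1/15211 ≈ 6.5742e-5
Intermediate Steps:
o(p, Q) = 28 + 7*p (o(p, Q) = (p + 4)*7 = (4 + p)*7 = 28 + 7*p)
1/(o(25, -145) + 15008) = 1/((28 + 7*25) + 15008) = 1/((28 + 175) + 15008) = 1/(203 + 15008) = 1/15211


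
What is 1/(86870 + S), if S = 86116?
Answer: 1/172986 ≈ 5.7808e-6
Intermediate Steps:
1/(86870 + S) = 1/(86870 + 86116) = 1/172986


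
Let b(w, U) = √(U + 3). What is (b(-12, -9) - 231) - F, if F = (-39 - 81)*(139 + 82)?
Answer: 26289 + I*√6 ≈ 26289.0 + 2.4495*I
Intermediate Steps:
b(w, U) = √(3 + U)
F = -26520 (F = -120*221 = -26520)
(b(-12, -9) - 231) - F = (√(3 - 9) - 231) - 1*(-26520) = (√(-6) - 231) + 26520 = (I*√6 - 231) + 26520 = (-231 + I*√6) + 26520 = 26289 + I*√6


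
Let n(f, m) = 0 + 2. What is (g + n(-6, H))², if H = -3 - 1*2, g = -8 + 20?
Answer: 196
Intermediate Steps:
g = 12
H = -5 (H = -3 - 2 = -5)
n(f, m) = 2
(g + n(-6, H))² = (12 + 2)² = 14² = 196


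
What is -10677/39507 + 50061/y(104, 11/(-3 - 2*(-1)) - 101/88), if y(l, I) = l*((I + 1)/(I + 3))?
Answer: 13598354111/34450104 ≈ 394.73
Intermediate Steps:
y(l, I) = l*(1 + I)/(3 + I) (y(l, I) = l*((1 + I)/(3 + I)) = l*(1 + I)/(3 + I))
-10677/39507 + 50061/y(104, 11/(-3 - 2*(-1)) - 101/88) = -10677/39507 + 50061/((104*(1 + (11/(-3 - 2*(-1)) - 101/88))/(3 + (11/(-3 - 2*(-1)) - 101/88)))) = -10677*1/39507 + 50061/((104*(1 + (11/(-3 + 2) - 101*1/88))/(3 + (11/(-3 + 2) - 101*1/88)))) = -3559/13169 + 50061/((104*(1 + (11/(-1) - 101/88))/(3 + (11/(-1) - 101/88)))) = -3559/13169 + 50061/((104*(1 + (11*(-1) - 101/88))/(3 + (11*(-1) - 101/88)))) = -3559/13169 + 50061/((104*(1 + (-11 - 101/88))/(3 + (-11 - 101/88)))) = -3559/13169 + 50061/((104*(1 - 1069/88)/(3 - 1069/88))) = -3559/13169 + 50061/((104*(-981/88)/(-805/88))) = -3559/13169 + 50061/((104*(-88/805)*(-981/88))) = -3559/13169 + 50061/(102024/805) = -3559/13169 + 50061*(805/102024) = -3559/13169 + 13433035/34008 = 13598354111/34450104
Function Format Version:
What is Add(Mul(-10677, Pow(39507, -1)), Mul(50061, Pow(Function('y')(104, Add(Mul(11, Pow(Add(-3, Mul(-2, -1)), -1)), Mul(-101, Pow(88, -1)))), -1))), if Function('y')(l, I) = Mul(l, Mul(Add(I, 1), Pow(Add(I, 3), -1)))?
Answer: Rational(13598354111, 34450104) ≈ 394.73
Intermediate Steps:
Function('y')(l, I) = Mul(l, Pow(Add(3, I), -1), Add(1, I)) (Function('y')(l, I) = Mul(l, Mul(Add(1, I), Pow(Add(3, I), -1))) = Mul(l, Mul(Pow(Add(3, I), -1), Add(1, I))) = Mul(l, Pow(Add(3, I), -1), Add(1, I)))
Add(Mul(-10677, Pow(39507, -1)), Mul(50061, Pow(Function('y')(104, Add(Mul(11, Pow(Add(-3, Mul(-2, -1)), -1)), Mul(-101, Pow(88, -1)))), -1))) = Add(Mul(-10677, Pow(39507, -1)), Mul(50061, Pow(Mul(104, Pow(Add(3, Add(Mul(11, Pow(Add(-3, Mul(-2, -1)), -1)), Mul(-101, Pow(88, -1)))), -1), Add(1, Add(Mul(11, Pow(Add(-3, Mul(-2, -1)), -1)), Mul(-101, Pow(88, -1))))), -1))) = Add(Mul(-10677, Rational(1, 39507)), Mul(50061, Pow(Mul(104, Pow(Add(3, Add(Mul(11, Pow(Add(-3, 2), -1)), Mul(-101, Rational(1, 88)))), -1), Add(1, Add(Mul(11, Pow(Add(-3, 2), -1)), Mul(-101, Rational(1, 88))))), -1))) = Add(Rational(-3559, 13169), Mul(50061, Pow(Mul(104, Pow(Add(3, Add(Mul(11, Pow(-1, -1)), Rational(-101, 88))), -1), Add(1, Add(Mul(11, Pow(-1, -1)), Rational(-101, 88)))), -1))) = Add(Rational(-3559, 13169), Mul(50061, Pow(Mul(104, Pow(Add(3, Add(Mul(11, -1), Rational(-101, 88))), -1), Add(1, Add(Mul(11, -1), Rational(-101, 88)))), -1))) = Add(Rational(-3559, 13169), Mul(50061, Pow(Mul(104, Pow(Add(3, Add(-11, Rational(-101, 88))), -1), Add(1, Add(-11, Rational(-101, 88)))), -1))) = Add(Rational(-3559, 13169), Mul(50061, Pow(Mul(104, Pow(Add(3, Rational(-1069, 88)), -1), Add(1, Rational(-1069, 88))), -1))) = Add(Rational(-3559, 13169), Mul(50061, Pow(Mul(104, Pow(Rational(-805, 88), -1), Rational(-981, 88)), -1))) = Add(Rational(-3559, 13169), Mul(50061, Pow(Mul(104, Rational(-88, 805), Rational(-981, 88)), -1))) = Add(Rational(-3559, 13169), Mul(50061, Pow(Rational(102024, 805), -1))) = Add(Rational(-3559, 13169), Mul(50061, Rational(805, 102024))) = Add(Rational(-3559, 13169), Rational(13433035, 34008)) = Rational(13598354111, 34450104)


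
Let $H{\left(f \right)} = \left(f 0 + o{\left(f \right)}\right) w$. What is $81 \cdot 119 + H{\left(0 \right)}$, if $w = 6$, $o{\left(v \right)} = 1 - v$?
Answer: $9645$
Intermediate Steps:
$H{\left(f \right)} = 6 - 6 f$ ($H{\left(f \right)} = \left(f 0 - \left(-1 + f\right)\right) 6 = \left(0 - \left(-1 + f\right)\right) 6 = \left(1 - f\right) 6 = 6 - 6 f$)
$81 \cdot 119 + H{\left(0 \right)} = 81 \cdot 119 + \left(6 - 0\right) = 9639 + \left(6 + 0\right) = 9639 + 6 = 9645$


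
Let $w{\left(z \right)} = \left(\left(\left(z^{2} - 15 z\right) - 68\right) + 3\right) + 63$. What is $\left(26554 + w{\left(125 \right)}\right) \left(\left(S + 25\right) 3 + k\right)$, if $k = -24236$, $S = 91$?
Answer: $-962734176$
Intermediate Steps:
$w{\left(z \right)} = -2 + z^{2} - 15 z$ ($w{\left(z \right)} = \left(\left(-68 + z^{2} - 15 z\right) + 3\right) + 63 = \left(-65 + z^{2} - 15 z\right) + 63 = -2 + z^{2} - 15 z$)
$\left(26554 + w{\left(125 \right)}\right) \left(\left(S + 25\right) 3 + k\right) = \left(26554 - \left(1877 - 15625\right)\right) \left(\left(91 + 25\right) 3 - 24236\right) = \left(26554 - -13748\right) \left(116 \cdot 3 - 24236\right) = \left(26554 + 13748\right) \left(348 - 24236\right) = 40302 \left(-23888\right) = -962734176$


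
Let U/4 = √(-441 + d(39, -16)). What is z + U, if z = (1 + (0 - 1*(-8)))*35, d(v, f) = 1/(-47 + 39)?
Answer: 315 + I*√7058 ≈ 315.0 + 84.012*I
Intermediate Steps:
d(v, f) = -⅛ (d(v, f) = 1/(-8) = -⅛)
U = I*√7058 (U = 4*√(-441 - ⅛) = 4*√(-3529/8) = 4*(I*√7058/4) = I*√7058 ≈ 84.012*I)
z = 315 (z = (1 + (0 + 8))*35 = (1 + 8)*35 = 9*35 = 315)
z + U = 315 + I*√7058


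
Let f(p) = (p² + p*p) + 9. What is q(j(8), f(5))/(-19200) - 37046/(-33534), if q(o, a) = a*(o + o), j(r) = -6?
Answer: 30626053/26827200 ≈ 1.1416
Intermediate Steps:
f(p) = 9 + 2*p² (f(p) = (p² + p²) + 9 = 2*p² + 9 = 9 + 2*p²)
q(o, a) = 2*a*o (q(o, a) = a*(2*o) = 2*a*o)
q(j(8), f(5))/(-19200) - 37046/(-33534) = (2*(9 + 2*5²)*(-6))/(-19200) - 37046/(-33534) = (2*(9 + 2*25)*(-6))*(-1/19200) - 37046*(-1/33534) = (2*(9 + 50)*(-6))*(-1/19200) + 18523/16767 = (2*59*(-6))*(-1/19200) + 18523/16767 = -708*(-1/19200) + 18523/16767 = 59/1600 + 18523/16767 = 30626053/26827200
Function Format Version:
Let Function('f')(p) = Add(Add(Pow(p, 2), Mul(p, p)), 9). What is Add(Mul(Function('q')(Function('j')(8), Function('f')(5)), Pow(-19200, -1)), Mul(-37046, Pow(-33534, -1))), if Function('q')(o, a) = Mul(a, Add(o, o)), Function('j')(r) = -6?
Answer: Rational(30626053, 26827200) ≈ 1.1416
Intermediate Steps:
Function('f')(p) = Add(9, Mul(2, Pow(p, 2))) (Function('f')(p) = Add(Add(Pow(p, 2), Pow(p, 2)), 9) = Add(Mul(2, Pow(p, 2)), 9) = Add(9, Mul(2, Pow(p, 2))))
Function('q')(o, a) = Mul(2, a, o) (Function('q')(o, a) = Mul(a, Mul(2, o)) = Mul(2, a, o))
Add(Mul(Function('q')(Function('j')(8), Function('f')(5)), Pow(-19200, -1)), Mul(-37046, Pow(-33534, -1))) = Add(Mul(Mul(2, Add(9, Mul(2, Pow(5, 2))), -6), Pow(-19200, -1)), Mul(-37046, Pow(-33534, -1))) = Add(Mul(Mul(2, Add(9, Mul(2, 25)), -6), Rational(-1, 19200)), Mul(-37046, Rational(-1, 33534))) = Add(Mul(Mul(2, Add(9, 50), -6), Rational(-1, 19200)), Rational(18523, 16767)) = Add(Mul(Mul(2, 59, -6), Rational(-1, 19200)), Rational(18523, 16767)) = Add(Mul(-708, Rational(-1, 19200)), Rational(18523, 16767)) = Add(Rational(59, 1600), Rational(18523, 16767)) = Rational(30626053, 26827200)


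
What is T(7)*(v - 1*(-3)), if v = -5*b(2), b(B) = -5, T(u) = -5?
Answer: -140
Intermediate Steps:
v = 25 (v = -5*(-5) = 25)
T(7)*(v - 1*(-3)) = -5*(25 - 1*(-3)) = -5*(25 + 3) = -5*28 = -140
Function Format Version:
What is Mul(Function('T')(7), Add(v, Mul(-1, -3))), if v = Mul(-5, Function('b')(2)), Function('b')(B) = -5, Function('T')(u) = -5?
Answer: -140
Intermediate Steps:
v = 25 (v = Mul(-5, -5) = 25)
Mul(Function('T')(7), Add(v, Mul(-1, -3))) = Mul(-5, Add(25, Mul(-1, -3))) = Mul(-5, Add(25, 3)) = Mul(-5, 28) = -140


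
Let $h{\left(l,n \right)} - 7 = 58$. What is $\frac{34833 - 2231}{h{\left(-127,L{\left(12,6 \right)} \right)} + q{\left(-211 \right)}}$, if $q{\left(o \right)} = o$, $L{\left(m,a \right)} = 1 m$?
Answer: $- \frac{16301}{73} \approx -223.3$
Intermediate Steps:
$L{\left(m,a \right)} = m$
$h{\left(l,n \right)} = 65$ ($h{\left(l,n \right)} = 7 + 58 = 65$)
$\frac{34833 - 2231}{h{\left(-127,L{\left(12,6 \right)} \right)} + q{\left(-211 \right)}} = \frac{34833 - 2231}{65 - 211} = \frac{32602}{-146} = 32602 \left(- \frac{1}{146}\right) = - \frac{16301}{73}$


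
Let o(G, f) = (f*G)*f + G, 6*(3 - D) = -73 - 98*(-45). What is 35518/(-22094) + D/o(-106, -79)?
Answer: -70453955215/43855617864 ≈ -1.6065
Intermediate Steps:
D = -4319/6 (D = 3 - (-73 - 98*(-45))/6 = 3 - (-73 + 4410)/6 = 3 - ⅙*4337 = 3 - 4337/6 = -4319/6 ≈ -719.83)
o(G, f) = G + G*f² (o(G, f) = (G*f)*f + G = G*f² + G = G + G*f²)
35518/(-22094) + D/o(-106, -79) = 35518/(-22094) - 4319*(-1/(106*(1 + (-79)²)))/6 = 35518*(-1/22094) - 4319*(-1/(106*(1 + 6241)))/6 = -17759/11047 - 4319/(6*((-106*6242))) = -17759/11047 - 4319/6/(-661652) = -17759/11047 - 4319/6*(-1/661652) = -17759/11047 + 4319/3969912 = -70453955215/43855617864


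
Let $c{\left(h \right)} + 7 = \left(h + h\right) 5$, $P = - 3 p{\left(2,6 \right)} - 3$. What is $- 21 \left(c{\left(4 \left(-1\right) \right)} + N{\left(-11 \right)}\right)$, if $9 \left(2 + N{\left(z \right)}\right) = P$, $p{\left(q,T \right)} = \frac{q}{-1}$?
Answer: $1022$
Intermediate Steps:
$p{\left(q,T \right)} = - q$ ($p{\left(q,T \right)} = q \left(-1\right) = - q$)
$P = 3$ ($P = - 3 \left(\left(-1\right) 2\right) - 3 = \left(-3\right) \left(-2\right) - 3 = 6 - 3 = 3$)
$c{\left(h \right)} = -7 + 10 h$ ($c{\left(h \right)} = -7 + \left(h + h\right) 5 = -7 + 2 h 5 = -7 + 10 h$)
$N{\left(z \right)} = - \frac{5}{3}$ ($N{\left(z \right)} = -2 + \frac{1}{9} \cdot 3 = -2 + \frac{1}{3} = - \frac{5}{3}$)
$- 21 \left(c{\left(4 \left(-1\right) \right)} + N{\left(-11 \right)}\right) = - 21 \left(\left(-7 + 10 \cdot 4 \left(-1\right)\right) - \frac{5}{3}\right) = - 21 \left(\left(-7 + 10 \left(-4\right)\right) - \frac{5}{3}\right) = - 21 \left(\left(-7 - 40\right) - \frac{5}{3}\right) = - 21 \left(-47 - \frac{5}{3}\right) = \left(-21\right) \left(- \frac{146}{3}\right) = 1022$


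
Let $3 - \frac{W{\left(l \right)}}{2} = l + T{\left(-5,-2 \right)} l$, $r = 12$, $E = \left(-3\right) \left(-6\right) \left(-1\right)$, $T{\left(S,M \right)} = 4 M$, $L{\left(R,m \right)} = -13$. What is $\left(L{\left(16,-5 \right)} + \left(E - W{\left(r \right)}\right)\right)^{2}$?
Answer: $42025$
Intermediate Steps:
$E = -18$ ($E = 18 \left(-1\right) = -18$)
$W{\left(l \right)} = 6 + 14 l$ ($W{\left(l \right)} = 6 - 2 \left(l + 4 \left(-2\right) l\right) = 6 - 2 \left(l - 8 l\right) = 6 - 2 \left(- 7 l\right) = 6 + 14 l$)
$\left(L{\left(16,-5 \right)} + \left(E - W{\left(r \right)}\right)\right)^{2} = \left(-13 - \left(24 + 168\right)\right)^{2} = \left(-13 - 192\right)^{2} = \left(-205\right)^{2} = 42025$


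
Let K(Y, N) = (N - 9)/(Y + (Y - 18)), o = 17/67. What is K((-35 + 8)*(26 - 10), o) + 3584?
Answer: 105896741/29547 ≈ 3584.0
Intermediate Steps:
o = 17/67 (o = 17*(1/67) = 17/67 ≈ 0.25373)
K(Y, N) = (-9 + N)/(-18 + 2*Y) (K(Y, N) = (-9 + N)/(Y + (-18 + Y)) = (-9 + N)/(-18 + 2*Y))
K((-35 + 8)*(26 - 10), o) + 3584 = (-9 + 17/67)/(2*(-9 + (-35 + 8)*(26 - 10))) + 3584 = (½)*(-586/67)/(-9 - 27*16) + 3584 = (½)*(-586/67)/(-9 - 432) + 3584 = (½)*(-586/67)/(-441) + 3584 = (½)*(-1/441)*(-586/67) + 3584 = 293/29547 + 3584 = 105896741/29547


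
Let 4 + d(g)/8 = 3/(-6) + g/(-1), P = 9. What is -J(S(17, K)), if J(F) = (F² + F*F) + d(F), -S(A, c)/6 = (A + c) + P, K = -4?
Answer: -35868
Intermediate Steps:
S(A, c) = -54 - 6*A - 6*c (S(A, c) = -6*((A + c) + 9) = -6*(9 + A + c) = -54 - 6*A - 6*c)
d(g) = -36 - 8*g (d(g) = -32 + 8*(3/(-6) + g/(-1)) = -32 + 8*(3*(-⅙) + g*(-1)) = -32 + 8*(-½ - g) = -32 + (-4 - 8*g) = -36 - 8*g)
J(F) = -36 - 8*F + 2*F² (J(F) = (F² + F*F) + (-36 - 8*F) = (F² + F²) + (-36 - 8*F) = 2*F² + (-36 - 8*F) = -36 - 8*F + 2*F²)
-J(S(17, K)) = -(-36 - 8*(-54 - 6*17 - 6*(-4)) + 2*(-54 - 6*17 - 6*(-4))²) = -(-36 - 8*(-54 - 102 + 24) + 2*(-54 - 102 + 24)²) = -(-36 - 8*(-132) + 2*(-132)²) = -(-36 + 1056 + 2*17424) = -(-36 + 1056 + 34848) = -1*35868 = -35868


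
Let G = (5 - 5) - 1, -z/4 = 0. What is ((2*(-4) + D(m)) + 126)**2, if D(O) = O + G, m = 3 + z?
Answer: 14400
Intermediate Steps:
z = 0 (z = -4*0 = 0)
m = 3 (m = 3 + 0 = 3)
G = -1 (G = 0 - 1 = -1)
D(O) = -1 + O (D(O) = O - 1 = -1 + O)
((2*(-4) + D(m)) + 126)**2 = ((2*(-4) + (-1 + 3)) + 126)**2 = ((-8 + 2) + 126)**2 = (-6 + 126)**2 = 120**2 = 14400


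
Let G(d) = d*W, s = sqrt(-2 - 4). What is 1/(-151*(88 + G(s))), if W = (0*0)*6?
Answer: -1/13288 ≈ -7.5256e-5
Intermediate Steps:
s = I*sqrt(6) (s = sqrt(-6) = I*sqrt(6) ≈ 2.4495*I)
W = 0 (W = 0*6 = 0)
G(d) = 0 (G(d) = d*0 = 0)
1/(-151*(88 + G(s))) = 1/(-151*(88 + 0)) = 1/(-151*88) = 1/(-13288) = -1/13288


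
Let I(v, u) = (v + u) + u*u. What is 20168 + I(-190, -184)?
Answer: 53650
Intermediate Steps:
I(v, u) = u + v + u**2 (I(v, u) = (u + v) + u**2 = u + v + u**2)
20168 + I(-190, -184) = 20168 + (-184 - 190 + (-184)**2) = 20168 + (-184 - 190 + 33856) = 20168 + 33482 = 53650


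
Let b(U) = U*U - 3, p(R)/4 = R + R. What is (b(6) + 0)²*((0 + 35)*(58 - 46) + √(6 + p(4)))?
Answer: 457380 + 1089*√38 ≈ 4.6409e+5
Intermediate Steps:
p(R) = 8*R (p(R) = 4*(R + R) = 4*(2*R) = 8*R)
b(U) = -3 + U² (b(U) = U² - 3 = -3 + U²)
(b(6) + 0)²*((0 + 35)*(58 - 46) + √(6 + p(4))) = ((-3 + 6²) + 0)²*((0 + 35)*(58 - 46) + √(6 + 8*4)) = ((-3 + 36) + 0)²*(35*12 + √(6 + 32)) = (33 + 0)²*(420 + √38) = 33²*(420 + √38) = 1089*(420 + √38) = 457380 + 1089*√38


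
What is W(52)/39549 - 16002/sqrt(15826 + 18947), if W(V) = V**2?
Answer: 2704/39549 - 5334*sqrt(34773)/11591 ≈ -85.745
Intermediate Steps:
W(52)/39549 - 16002/sqrt(15826 + 18947) = 52**2/39549 - 16002/sqrt(15826 + 18947) = 2704*(1/39549) - 16002*sqrt(34773)/34773 = 2704/39549 - 5334*sqrt(34773)/11591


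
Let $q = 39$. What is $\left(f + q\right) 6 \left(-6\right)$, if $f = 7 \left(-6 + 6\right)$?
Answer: $-1404$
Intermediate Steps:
$f = 0$ ($f = 7 \cdot 0 = 0$)
$\left(f + q\right) 6 \left(-6\right) = \left(0 + 39\right) 6 \left(-6\right) = 39 \left(-36\right) = -1404$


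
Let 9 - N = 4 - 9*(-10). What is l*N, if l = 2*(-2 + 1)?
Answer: 170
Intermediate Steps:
N = -85 (N = 9 - (4 - 9*(-10)) = 9 - (4 + 90) = 9 - 1*94 = 9 - 94 = -85)
l = -2 (l = 2*(-1) = -2)
l*N = -2*(-85) = 170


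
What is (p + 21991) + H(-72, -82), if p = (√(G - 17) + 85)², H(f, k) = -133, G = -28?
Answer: 29038 + 510*I*√5 ≈ 29038.0 + 1140.4*I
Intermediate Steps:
p = (85 + 3*I*√5)² (p = (√(-28 - 17) + 85)² = (√(-45) + 85)² = (3*I*√5 + 85)² = (85 + 3*I*√5)² ≈ 7180.0 + 1140.4*I)
(p + 21991) + H(-72, -82) = ((7180 + 510*I*√5) + 21991) - 133 = (29171 + 510*I*√5) - 133 = 29038 + 510*I*√5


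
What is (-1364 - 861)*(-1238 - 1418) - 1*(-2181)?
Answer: 5911781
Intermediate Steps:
(-1364 - 861)*(-1238 - 1418) - 1*(-2181) = -2225*(-2656) + 2181 = 5909600 + 2181 = 5911781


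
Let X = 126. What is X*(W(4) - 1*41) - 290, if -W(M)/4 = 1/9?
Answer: -5512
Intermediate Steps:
W(M) = -4/9
X*(W(4) - 1*41) - 290 = 126*(-4/9 - 1*41) - 290 = 126*(-4/9 - 41) - 290 = 126*(-373/9) - 290 = -5222 - 290 = -5512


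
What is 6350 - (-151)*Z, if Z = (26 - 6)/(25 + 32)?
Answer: 364970/57 ≈ 6403.0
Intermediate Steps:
Z = 20/57 ≈ 0.35088
6350 - (-151)*Z = 6350 - (-151)*20/57 = 6350 - 1*(-3020/57) = 6350 + 3020/57 = 364970/57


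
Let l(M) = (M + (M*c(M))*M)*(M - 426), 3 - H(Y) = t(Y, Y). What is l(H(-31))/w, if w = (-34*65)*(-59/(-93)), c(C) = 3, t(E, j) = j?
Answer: 3754968/3835 ≈ 979.13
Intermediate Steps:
H(Y) = 3 - Y
l(M) = (-426 + M)*(M + 3*M²) (l(M) = (M + (M*3)*M)*(M - 426) = (M + (3*M)*M)*(-426 + M) = (M + 3*M²)*(-426 + M) = (-426 + M)*(M + 3*M²))
w = -130390/93 (w = -(-130390)*(-1)/93 = -2210*59/93 = -130390/93 ≈ -1402.0)
l(H(-31))/w = ((3 - 1*(-31))*(-426 - 1277*(3 - 1*(-31)) + 3*(3 - 1*(-31))²))/(-130390/93) = ((3 + 31)*(-426 - 1277*(3 + 31) + 3*(3 + 31)²))*(-93/130390) = (34*(-426 - 1277*34 + 3*34²))*(-93/130390) = (34*(-426 - 43418 + 3*1156))*(-93/130390) = (34*(-426 - 43418 + 3468))*(-93/130390) = (34*(-40376))*(-93/130390) = -1372784*(-93/130390) = 3754968/3835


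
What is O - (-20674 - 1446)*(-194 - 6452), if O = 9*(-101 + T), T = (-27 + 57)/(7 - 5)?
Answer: -147010294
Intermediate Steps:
T = 15 (T = 30/2 = 30*(1/2) = 15)
O = -774 (O = 9*(-101 + 15) = 9*(-86) = -774)
O - (-20674 - 1446)*(-194 - 6452) = -774 - (-20674 - 1446)*(-194 - 6452) = -774 - (-22120)*(-6646) = -774 - 1*147009520 = -774 - 147009520 = -147010294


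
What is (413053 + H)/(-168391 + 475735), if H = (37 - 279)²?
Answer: 471617/307344 ≈ 1.5345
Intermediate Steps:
H = 58564 (H = (-242)² = 58564)
(413053 + H)/(-168391 + 475735) = (413053 + 58564)/(-168391 + 475735) = 471617/307344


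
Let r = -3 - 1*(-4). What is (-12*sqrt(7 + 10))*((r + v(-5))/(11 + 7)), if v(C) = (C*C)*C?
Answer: 248*sqrt(17)/3 ≈ 340.84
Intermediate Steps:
v(C) = C**3 (v(C) = C**2*C = C**3)
r = 1 (r = -3 + 4 = 1)
(-12*sqrt(7 + 10))*((r + v(-5))/(11 + 7)) = (-12*sqrt(7 + 10))*((1 + (-5)**3)/(11 + 7)) = (-12*sqrt(17))*((1 - 125)/18) = (-12*sqrt(17))*(-124*1/18) = -12*sqrt(17)*(-62/9) = 248*sqrt(17)/3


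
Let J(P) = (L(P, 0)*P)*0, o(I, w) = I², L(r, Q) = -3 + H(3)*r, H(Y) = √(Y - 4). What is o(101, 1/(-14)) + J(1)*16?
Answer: 10201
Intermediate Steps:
H(Y) = √(-4 + Y)
L(r, Q) = -3 + I*r (L(r, Q) = -3 + √(-4 + 3)*r = -3 + √(-1)*r = -3 + I*r)
J(P) = 0 (J(P) = ((-3 + I*P)*P)*0 = (P*(-3 + I*P))*0 = 0)
o(101, 1/(-14)) + J(1)*16 = 101² + 0*16 = 10201 + 0 = 10201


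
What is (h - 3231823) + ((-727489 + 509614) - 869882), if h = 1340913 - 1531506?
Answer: -4510173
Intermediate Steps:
h = -190593
(h - 3231823) + ((-727489 + 509614) - 869882) = (-190593 - 3231823) + ((-727489 + 509614) - 869882) = -3422416 + (-217875 - 869882) = -3422416 - 1087757 = -4510173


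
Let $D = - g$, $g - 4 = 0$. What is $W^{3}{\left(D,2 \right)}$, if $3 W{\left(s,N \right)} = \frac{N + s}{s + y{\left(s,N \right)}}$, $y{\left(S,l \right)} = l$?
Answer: $\frac{1}{27} \approx 0.037037$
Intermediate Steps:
$g = 4$ ($g = 4 + 0 = 4$)
$D = -4$ ($D = \left(-1\right) 4 = -4$)
$W{\left(s,N \right)} = \frac{1}{3}$ ($W{\left(s,N \right)} = \frac{\left(N + s\right) \frac{1}{s + N}}{3} = \frac{\left(N + s\right) \frac{1}{N + s}}{3} = \frac{1}{3} \cdot 1 = \frac{1}{3}$)
$W^{3}{\left(D,2 \right)} = \left(\frac{1}{3}\right)^{3} = \frac{1}{27}$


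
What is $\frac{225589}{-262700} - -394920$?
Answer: $\frac{2803925903}{7100} \approx 3.9492 \cdot 10^{5}$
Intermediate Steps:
$\frac{225589}{-262700} - -394920 = 225589 \left(- \frac{1}{262700}\right) + 394920 = - \frac{6097}{7100} + 394920 = \frac{2803925903}{7100}$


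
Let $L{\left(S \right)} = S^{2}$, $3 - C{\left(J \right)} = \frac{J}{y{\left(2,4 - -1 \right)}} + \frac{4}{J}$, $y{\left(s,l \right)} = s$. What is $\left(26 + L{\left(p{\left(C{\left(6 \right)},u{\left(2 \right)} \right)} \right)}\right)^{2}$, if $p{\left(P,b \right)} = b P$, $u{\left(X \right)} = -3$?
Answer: $900$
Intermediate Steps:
$C{\left(J \right)} = 3 - \frac{4}{J} - \frac{J}{2}$ ($C{\left(J \right)} = 3 - \left(\frac{J}{2} + \frac{4}{J}\right) = 3 - \frac{4}{J} - \frac{J}{2}$)
$p{\left(P,b \right)} = P b$
$\left(26 + L{\left(p{\left(C{\left(6 \right)},u{\left(2 \right)} \right)} \right)}\right)^{2} = \left(26 + \left(\left(3 - \frac{4}{6} - 3\right) \left(-3\right)\right)^{2}\right)^{2} = \left(26 + \left(\left(3 - \frac{2}{3} - 3\right) \left(-3\right)\right)^{2}\right)^{2} = \left(26 + \left(\left(- \frac{2}{3}\right) \left(-3\right)\right)^{2}\right)^{2} = \left(26 + 2^{2}\right)^{2} = \left(26 + 4\right)^{2} = 30^{2} = 900$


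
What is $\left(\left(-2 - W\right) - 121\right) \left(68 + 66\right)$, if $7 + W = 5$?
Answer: $-16214$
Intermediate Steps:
$W = -2$ ($W = -7 + 5 = -2$)
$\left(\left(-2 - W\right) - 121\right) \left(68 + 66\right) = \left(\left(-2 - -2\right) - 121\right) \left(68 + 66\right) = \left(\left(-2 + 2\right) - 121\right) 134 = \left(0 - 121\right) 134 = \left(-121\right) 134 = -16214$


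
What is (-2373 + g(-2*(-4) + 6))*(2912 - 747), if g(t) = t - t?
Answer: -5137545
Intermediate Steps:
g(t) = 0
(-2373 + g(-2*(-4) + 6))*(2912 - 747) = (-2373 + 0)*(2912 - 747) = -2373*2165 = -5137545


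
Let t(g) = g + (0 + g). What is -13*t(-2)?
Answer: 52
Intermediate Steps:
t(g) = 2*g (t(g) = g + g = 2*g)
-13*t(-2) = -26*(-2) = -13*(-4) = 52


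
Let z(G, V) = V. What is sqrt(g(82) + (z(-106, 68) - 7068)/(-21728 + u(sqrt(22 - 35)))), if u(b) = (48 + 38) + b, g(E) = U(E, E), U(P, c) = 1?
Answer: sqrt((28642 - I*sqrt(13))/(21642 - I*sqrt(13))) ≈ 1.1504 + 2.0e-5*I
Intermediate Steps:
g(E) = 1
u(b) = 86 + b
sqrt(g(82) + (z(-106, 68) - 7068)/(-21728 + u(sqrt(22 - 35)))) = sqrt(1 + (68 - 7068)/(-21728 + (86 + sqrt(22 - 35)))) = sqrt(1 - 7000/(-21728 + (86 + sqrt(-13)))) = sqrt(1 - 7000/(-21728 + (86 + I*sqrt(13)))) = sqrt(1 - 7000/(-21642 + I*sqrt(13)))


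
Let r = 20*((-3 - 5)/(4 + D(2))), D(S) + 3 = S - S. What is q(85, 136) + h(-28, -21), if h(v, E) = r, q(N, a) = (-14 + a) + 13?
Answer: -25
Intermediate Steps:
D(S) = -3 (D(S) = -3 + (S - S) = -3 + 0 = -3)
r = -160 (r = 20*((-3 - 5)/(4 - 3)) = 20*(-8/1) = 20*(-8*1) = 20*(-8) = -160)
q(N, a) = -1 + a
h(v, E) = -160
q(85, 136) + h(-28, -21) = (-1 + 136) - 160 = 135 - 160 = -25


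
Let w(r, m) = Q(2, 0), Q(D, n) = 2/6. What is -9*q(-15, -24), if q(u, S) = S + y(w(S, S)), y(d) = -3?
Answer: 243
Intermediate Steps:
Q(D, n) = ⅓ (Q(D, n) = 2*(⅙) = ⅓)
w(r, m) = ⅓
q(u, S) = -3 + S (q(u, S) = S - 3 = -3 + S)
-9*q(-15, -24) = -9*(-3 - 24) = -9*(-27) = 243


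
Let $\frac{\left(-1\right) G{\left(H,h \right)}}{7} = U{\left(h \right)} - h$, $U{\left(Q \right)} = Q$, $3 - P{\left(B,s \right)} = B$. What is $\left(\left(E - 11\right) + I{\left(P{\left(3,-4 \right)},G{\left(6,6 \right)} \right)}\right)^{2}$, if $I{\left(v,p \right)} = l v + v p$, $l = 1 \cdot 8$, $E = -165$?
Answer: $30976$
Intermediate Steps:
$P{\left(B,s \right)} = 3 - B$
$G{\left(H,h \right)} = 0$ ($G{\left(H,h \right)} = - 7 \left(h - h\right) = \left(-7\right) 0 = 0$)
$l = 8$
$I{\left(v,p \right)} = 8 v + p v$ ($I{\left(v,p \right)} = 8 v + v p = 8 v + p v$)
$\left(\left(E - 11\right) + I{\left(P{\left(3,-4 \right)},G{\left(6,6 \right)} \right)}\right)^{2} = \left(\left(-165 - 11\right) + \left(3 - 3\right) \left(8 + 0\right)\right)^{2} = \left(-176 + \left(3 - 3\right) 8\right)^{2} = \left(-176 + 0 \cdot 8\right)^{2} = \left(-176 + 0\right)^{2} = \left(-176\right)^{2} = 30976$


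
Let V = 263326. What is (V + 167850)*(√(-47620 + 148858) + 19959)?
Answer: 8605841784 + 431176*√101238 ≈ 8.7430e+9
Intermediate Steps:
(V + 167850)*(√(-47620 + 148858) + 19959) = (263326 + 167850)*(√(-47620 + 148858) + 19959) = 431176*(√101238 + 19959) = 431176*(19959 + √101238) = 8605841784 + 431176*√101238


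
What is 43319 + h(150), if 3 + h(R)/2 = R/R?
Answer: 43315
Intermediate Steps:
h(R) = -4 (h(R) = -6 + 2*(R/R) = -6 + 2*1 = -6 + 2 = -4)
43319 + h(150) = 43319 - 4 = 43315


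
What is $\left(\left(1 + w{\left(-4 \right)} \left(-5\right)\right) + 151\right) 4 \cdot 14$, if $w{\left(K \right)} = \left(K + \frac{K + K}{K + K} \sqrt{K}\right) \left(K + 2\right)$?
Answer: $6272 + 1120 i \approx 6272.0 + 1120.0 i$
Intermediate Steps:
$w{\left(K \right)} = \left(2 + K\right) \left(K + \sqrt{K}\right)$ ($w{\left(K \right)} = \left(K + \frac{2 K}{2 K} \sqrt{K}\right) \left(2 + K\right) = \left(K + 2 K \frac{1}{2 K} \sqrt{K}\right) \left(2 + K\right) = \left(K + 1 \sqrt{K}\right) \left(2 + K\right) = \left(K + \sqrt{K}\right) \left(2 + K\right) = \left(2 + K\right) \left(K + \sqrt{K}\right)$)
$\left(\left(1 + w{\left(-4 \right)} \left(-5\right)\right) + 151\right) 4 \cdot 14 = \left(\left(1 + \left(\left(-4\right)^{2} + \left(-4\right)^{\frac{3}{2}} + 2 \left(-4\right) + 2 \sqrt{-4}\right) \left(-5\right)\right) + 151\right) 4 \cdot 14 = \left(\left(1 + \left(16 - 8 i - 8 + 2 \cdot 2 i\right) \left(-5\right)\right) + 151\right) 56 = \left(\left(1 + \left(16 - 8 i - 8 + 4 i\right) \left(-5\right)\right) + 151\right) 56 = \left(\left(1 + \left(8 - 4 i\right) \left(-5\right)\right) + 151\right) 56 = \left(\left(1 - \left(40 - 20 i\right)\right) + 151\right) 56 = \left(\left(-39 + 20 i\right) + 151\right) 56 = \left(112 + 20 i\right) 56 = 6272 + 1120 i$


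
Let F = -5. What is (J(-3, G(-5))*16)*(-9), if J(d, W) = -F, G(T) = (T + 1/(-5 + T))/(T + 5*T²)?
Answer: -720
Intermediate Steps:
G(T) = (T + 1/(-5 + T))/(T + 5*T²)
J(d, W) = 5 (J(d, W) = -1*(-5) = 5)
(J(-3, G(-5))*16)*(-9) = (5*16)*(-9) = 80*(-9) = -720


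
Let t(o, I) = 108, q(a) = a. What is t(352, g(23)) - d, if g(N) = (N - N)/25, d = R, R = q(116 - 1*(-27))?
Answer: -35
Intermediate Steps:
R = 143 (R = 116 - 1*(-27) = 116 + 27 = 143)
d = 143
g(N) = 0 (g(N) = 0*(1/25) = 0)
t(352, g(23)) - d = 108 - 1*143 = 108 - 143 = -35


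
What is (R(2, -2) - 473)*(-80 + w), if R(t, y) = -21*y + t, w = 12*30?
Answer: -120120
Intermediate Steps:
w = 360
R(t, y) = t - 21*y
(R(2, -2) - 473)*(-80 + w) = ((2 - 21*(-2)) - 473)*(-80 + 360) = ((2 + 42) - 473)*280 = (44 - 473)*280 = -429*280 = -120120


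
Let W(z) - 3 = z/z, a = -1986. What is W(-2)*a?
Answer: -7944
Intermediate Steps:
W(z) = 4 (W(z) = 3 + z/z = 3 + 1 = 4)
W(-2)*a = 4*(-1986) = -7944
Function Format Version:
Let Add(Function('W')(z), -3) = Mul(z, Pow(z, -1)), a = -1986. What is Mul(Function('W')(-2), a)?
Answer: -7944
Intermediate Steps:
Function('W')(z) = 4 (Function('W')(z) = Add(3, Mul(z, Pow(z, -1))) = Add(3, 1) = 4)
Mul(Function('W')(-2), a) = Mul(4, -1986) = -7944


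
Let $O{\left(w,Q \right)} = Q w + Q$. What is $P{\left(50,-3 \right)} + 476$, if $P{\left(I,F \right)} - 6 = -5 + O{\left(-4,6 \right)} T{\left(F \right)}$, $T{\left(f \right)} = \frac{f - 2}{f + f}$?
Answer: $462$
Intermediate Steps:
$T{\left(f \right)} = \frac{-2 + f}{2 f}$
$O{\left(w,Q \right)} = Q + Q w$
$P{\left(I,F \right)} = 1 - \frac{9 \left(-2 + F\right)}{F}$ ($P{\left(I,F \right)} = 6 + \left(-5 + 6 \left(1 - 4\right) \frac{-2 + F}{2 F}\right) = 6 + \left(-5 + 6 \left(-3\right) \frac{-2 + F}{2 F}\right) = 6 - \left(5 + 18 \frac{-2 + F}{2 F}\right) = 6 - \left(5 + \frac{9 \left(-2 + F\right)}{F}\right) = 1 - \frac{9 \left(-2 + F\right)}{F}$)
$P{\left(50,-3 \right)} + 476 = \left(-8 + \frac{18}{-3}\right) + 476 = \left(-8 + 18 \left(- \frac{1}{3}\right)\right) + 476 = \left(-8 - 6\right) + 476 = -14 + 476 = 462$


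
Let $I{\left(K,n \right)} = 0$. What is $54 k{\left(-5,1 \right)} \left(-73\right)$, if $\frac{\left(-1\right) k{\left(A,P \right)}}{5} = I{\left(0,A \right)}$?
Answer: $0$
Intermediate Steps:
$k{\left(A,P \right)} = 0$ ($k{\left(A,P \right)} = \left(-5\right) 0 = 0$)
$54 k{\left(-5,1 \right)} \left(-73\right) = 54 \cdot 0 \left(-73\right) = 0 \left(-73\right) = 0$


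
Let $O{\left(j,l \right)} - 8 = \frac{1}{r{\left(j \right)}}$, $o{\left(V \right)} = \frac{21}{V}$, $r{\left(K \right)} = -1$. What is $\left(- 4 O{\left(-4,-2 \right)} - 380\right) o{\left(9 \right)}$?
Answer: $-952$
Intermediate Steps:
$O{\left(j,l \right)} = 7$ ($O{\left(j,l \right)} = 8 + \frac{1}{-1} = 8 - 1 = 7$)
$\left(- 4 O{\left(-4,-2 \right)} - 380\right) o{\left(9 \right)} = \left(\left(-4\right) 7 - 380\right) \frac{21}{9} = \left(-28 - 380\right) 21 \cdot \frac{1}{9} = \left(-408\right) \frac{7}{3} = -952$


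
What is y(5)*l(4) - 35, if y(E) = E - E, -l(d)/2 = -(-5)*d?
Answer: -35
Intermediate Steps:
l(d) = -10*d (l(d) = -(-2)*(-5*d) = -10*d)
y(E) = 0
y(5)*l(4) - 35 = 0*(-10*4) - 35 = 0*(-40) - 35 = 0 - 35 = -35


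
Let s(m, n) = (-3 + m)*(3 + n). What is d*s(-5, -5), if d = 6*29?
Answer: 2784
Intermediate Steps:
d = 174
d*s(-5, -5) = 174*(-9 - 3*(-5) + 3*(-5) - 5*(-5)) = 174*(-9 + 15 - 15 + 25) = 174*16 = 2784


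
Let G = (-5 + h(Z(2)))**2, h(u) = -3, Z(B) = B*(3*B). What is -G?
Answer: -64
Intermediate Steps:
Z(B) = 3*B**2
G = 64 (G = (-5 - 3)**2 = (-8)**2 = 64)
-G = -1*64 = -64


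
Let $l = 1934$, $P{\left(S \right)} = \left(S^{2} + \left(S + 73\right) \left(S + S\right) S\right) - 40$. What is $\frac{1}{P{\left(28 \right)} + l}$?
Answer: $\frac{1}{161046} \approx 6.2094 \cdot 10^{-6}$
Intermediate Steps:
$P{\left(S \right)} = -40 + S^{2} + 2 S^{2} \left(73 + S\right)$ ($P{\left(S \right)} = \left(S^{2} + \left(73 + S\right) 2 S S\right) - 40 = \left(S^{2} + 2 S \left(73 + S\right) S\right) - 40 = \left(S^{2} + 2 S^{2} \left(73 + S\right)\right) - 40 = -40 + S^{2} + 2 S^{2} \left(73 + S\right)$)
$\frac{1}{P{\left(28 \right)} + l} = \frac{1}{\left(-40 + 2 \cdot 28^{3} + 147 \cdot 28^{2}\right) + 1934} = \frac{1}{\left(-40 + 2 \cdot 21952 + 147 \cdot 784\right) + 1934} = \frac{1}{\left(-40 + 43904 + 115248\right) + 1934} = \frac{1}{159112 + 1934} = \frac{1}{161046}$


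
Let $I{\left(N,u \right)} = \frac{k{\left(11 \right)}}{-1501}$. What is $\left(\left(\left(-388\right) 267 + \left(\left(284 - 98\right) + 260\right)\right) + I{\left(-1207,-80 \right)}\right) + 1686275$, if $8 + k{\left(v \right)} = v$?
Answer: $\frac{2376270622}{1501} \approx 1.5831 \cdot 10^{6}$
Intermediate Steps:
$k{\left(v \right)} = -8 + v$
$I{\left(N,u \right)} = - \frac{3}{1501}$ ($I{\left(N,u \right)} = \frac{-8 + 11}{-1501} = 3 \left(- \frac{1}{1501}\right) = - \frac{3}{1501}$)
$\left(\left(\left(-388\right) 267 + \left(\left(284 - 98\right) + 260\right)\right) + I{\left(-1207,-80 \right)}\right) + 1686275 = \left(\left(\left(-388\right) 267 + \left(\left(284 - 98\right) + 260\right)\right) - \frac{3}{1501}\right) + 1686275 = \left(\left(-103596 + \left(186 + 260\right)\right) - \frac{3}{1501}\right) + 1686275 = \left(\left(-103596 + 446\right) - \frac{3}{1501}\right) + 1686275 = \left(-103150 - \frac{3}{1501}\right) + 1686275 = - \frac{154828153}{1501} + 1686275 = \frac{2376270622}{1501}$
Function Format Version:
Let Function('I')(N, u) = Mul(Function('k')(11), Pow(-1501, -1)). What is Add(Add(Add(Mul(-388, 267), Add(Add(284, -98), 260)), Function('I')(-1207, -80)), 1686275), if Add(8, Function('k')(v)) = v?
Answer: Rational(2376270622, 1501) ≈ 1.5831e+6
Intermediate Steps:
Function('k')(v) = Add(-8, v)
Function('I')(N, u) = Rational(-3, 1501) (Function('I')(N, u) = Mul(Add(-8, 11), Pow(-1501, -1)) = Mul(3, Rational(-1, 1501)) = Rational(-3, 1501))
Add(Add(Add(Mul(-388, 267), Add(Add(284, -98), 260)), Function('I')(-1207, -80)), 1686275) = Add(Add(Add(Mul(-388, 267), Add(Add(284, -98), 260)), Rational(-3, 1501)), 1686275) = Add(Add(Add(-103596, Add(186, 260)), Rational(-3, 1501)), 1686275) = Add(Add(Add(-103596, 446), Rational(-3, 1501)), 1686275) = Add(Add(-103150, Rational(-3, 1501)), 1686275) = Add(Rational(-154828153, 1501), 1686275) = Rational(2376270622, 1501)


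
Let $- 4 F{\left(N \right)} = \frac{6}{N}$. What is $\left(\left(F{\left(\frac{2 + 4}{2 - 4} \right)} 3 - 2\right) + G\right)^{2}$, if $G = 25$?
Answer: $\frac{2401}{4} \approx 600.25$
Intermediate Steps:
$F{\left(N \right)} = - \frac{3}{2 N}$ ($F{\left(N \right)} = - \frac{6 \frac{1}{N}}{4} = - \frac{3}{2 N}$)
$\left(\left(F{\left(\frac{2 + 4}{2 - 4} \right)} 3 - 2\right) + G\right)^{2} = \left(\left(- \frac{3}{2 \frac{2 + 4}{2 - 4}} \cdot 3 - 2\right) + 25\right)^{2} = \left(\left(- \frac{3}{2 \frac{6}{-2}} \cdot 3 - 2\right) + 25\right)^{2} = \left(\left(- \frac{3}{2 \cdot 6 \left(- \frac{1}{2}\right)} 3 - 2\right) + 25\right)^{2} = \left(\left(- \frac{3}{2 \left(-3\right)} 3 - 2\right) + 25\right)^{2} = \left(\left(\left(- \frac{3}{2}\right) \left(- \frac{1}{3}\right) 3 - 2\right) + 25\right)^{2} = \left(\left(\frac{1}{2} \cdot 3 - 2\right) + 25\right)^{2} = \left(\left(\frac{3}{2} - 2\right) + 25\right)^{2} = \left(- \frac{1}{2} + 25\right)^{2} = \left(\frac{49}{2}\right)^{2} = \frac{2401}{4}$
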